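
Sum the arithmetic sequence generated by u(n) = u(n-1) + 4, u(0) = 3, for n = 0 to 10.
Computing the sequence terms: 3, 7, 11, 15, 19, 23, 27, 31, 35, 39, 43
Adding these values together:

253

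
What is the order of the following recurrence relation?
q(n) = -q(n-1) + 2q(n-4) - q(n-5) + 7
The order is the largest lag k for which q(n-k) appears. Here the deepest term is q(n-5) (the 7 term is non-homogeneous and does not affect the order), so the order is 5.

Order 5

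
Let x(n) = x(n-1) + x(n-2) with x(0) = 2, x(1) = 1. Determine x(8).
Computing the sequence terms:
2, 1, 3, 4, 7, 11, 18, 29, 47

47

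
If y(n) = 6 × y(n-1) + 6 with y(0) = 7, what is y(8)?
Computing step by step:
y(0) = 7
y(1) = 6 × 7 + 6 = 48
y(2) = 6 × 48 + 6 = 294
y(3) = 6 × 294 + 6 = 1770
y(4) = 6 × 1770 + 6 = 10626
y(5) = 6 × 10626 + 6 = 63762
y(6) = 6 × 63762 + 6 = 382578
y(7) = 6 × 382578 + 6 = 2295474
y(8) = 6 × 2295474 + 6 = 13772850

13772850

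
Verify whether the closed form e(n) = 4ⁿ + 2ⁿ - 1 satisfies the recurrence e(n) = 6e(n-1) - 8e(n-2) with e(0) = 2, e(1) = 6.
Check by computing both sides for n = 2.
From the recurrence with e(0) = 2, e(1) = 6:
  e(0) = 2, e(1) = 6, e(2) = 20
  so the recurrence gives e(2) = 20.
From the proposed closed form e(n) = 4ⁿ + 2ⁿ - 1:
  e(2) = 19.
The recurrence gives 20 but the closed form gives 19, so the closed form does not satisfy the recurrence.

No, the closed form is incorrect.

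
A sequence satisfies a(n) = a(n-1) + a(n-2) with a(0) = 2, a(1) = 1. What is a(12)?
Computing the sequence terms:
2, 1, 3, 4, 7, 11, 18, 29, 47, 76, 123, 199, 322

322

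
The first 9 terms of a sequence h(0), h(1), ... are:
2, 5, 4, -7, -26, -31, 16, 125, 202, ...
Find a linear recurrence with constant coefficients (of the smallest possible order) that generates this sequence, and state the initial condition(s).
Look for the lowest-order linear relation among consecutive terms.
Observation: h(n) - 2·h(n-1) - (-3)·h(n-2) = 0 holds for the shown terms, and no order-1 relation h(n) = α·h(n-1) + β fits.
Check at n=3: 2·4 + (-3)·5 = -7. ✓

h(n) = 2h(n-1) - 3h(n-2), h(0) = 2, h(1) = 5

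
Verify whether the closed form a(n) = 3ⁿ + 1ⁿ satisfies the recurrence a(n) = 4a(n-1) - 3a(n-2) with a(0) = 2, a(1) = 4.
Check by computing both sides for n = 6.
From the recurrence with a(0) = 2, a(1) = 4:
  a(0) = 2, a(1) = 4, a(2) = 10, a(3) = 28, a(4) = 82, a(5) = 244, a(6) = 730
  so the recurrence gives a(6) = 730.
From the proposed closed form a(n) = 3ⁿ + 1ⁿ:
  a(6) = 730.
Both sides give 730 at n = 6, and the initial condition(s) match, so the closed form is consistent.

Yes, the closed form is correct.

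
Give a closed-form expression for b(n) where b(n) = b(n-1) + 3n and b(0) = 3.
Recurrence: b(n) = b(n-1) + 3n, initial: b(0) = 3.
Telescoping: b(n) = b(0) + 3·Σᵢ₌₁ⁿ i = 3 + 3·n(n+1)/2.

b(n) = 3·n(n+1)/2 + 3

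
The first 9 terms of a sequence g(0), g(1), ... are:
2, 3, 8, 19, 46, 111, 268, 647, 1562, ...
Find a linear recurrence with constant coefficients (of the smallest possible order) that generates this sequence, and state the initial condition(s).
Look for the lowest-order linear relation among consecutive terms.
Observation: g(n) - 2·g(n-1) - (1)·g(n-2) = 0 holds for the shown terms, and no order-1 relation g(n) = α·g(n-1) + β fits.
Check at n=3: 2·8 + (1)·3 = 19. ✓

g(n) = 2g(n-1) + g(n-2), g(0) = 2, g(1) = 3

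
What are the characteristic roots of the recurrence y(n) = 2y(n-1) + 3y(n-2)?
Substitute y(n) = rⁿ and divide through by rⁿ⁻²: r² - 2r - 3 = 0
Factor: (r - 3)(r + 1) = 0, so r = 3, -1.
General solution: y(n) = A·3ⁿ + B·(-1)ⁿ

Characteristic: r² - 2r - 3 = 0, Roots: r = 3, -1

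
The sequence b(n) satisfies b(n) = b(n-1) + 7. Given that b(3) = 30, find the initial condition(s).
b(3) = b(0) + 3·7, so b(0) = 30 - 21 = 9.

b(0) = 9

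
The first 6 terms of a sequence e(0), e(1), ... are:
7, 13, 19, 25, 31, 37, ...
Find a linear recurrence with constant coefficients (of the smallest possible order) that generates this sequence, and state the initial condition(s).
Look for the lowest-order linear relation among consecutive terms.
Observation: consecutive differences are constant (= 6).
Check at n=2: 1·13 + 6 = 19. ✓

e(n) = e(n-1) + 6, e(0) = 7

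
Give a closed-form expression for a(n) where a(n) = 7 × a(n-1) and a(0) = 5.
Recurrence: a(n) = 7 × a(n-1), initial: a(0) = 5.
Each term is 7 times the previous, so this is geometric with ratio 7. After n steps: a(n) = a(0)·7ⁿ = 5·7ⁿ.

a(n) = 5·7ⁿ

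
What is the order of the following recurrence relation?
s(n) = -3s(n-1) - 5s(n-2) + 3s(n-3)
The order is the largest lag k for which s(n-k) appears. Here the deepest term is s(n-3), so the order is 3.

Order 3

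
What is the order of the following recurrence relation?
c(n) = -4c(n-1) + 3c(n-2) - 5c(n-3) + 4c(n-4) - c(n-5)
The order is the largest lag k for which c(n-k) appears. Here the deepest term is c(n-5), so the order is 5.

Order 5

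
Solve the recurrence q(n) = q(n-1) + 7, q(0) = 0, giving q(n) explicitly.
Recurrence: q(n) = q(n-1) + 7, initial: q(0) = 0.
Each step adds 7, so q(n) = q(0) + 7n = 7n.

q(n) = 7n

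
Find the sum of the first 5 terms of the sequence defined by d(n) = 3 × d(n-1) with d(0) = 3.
Computing the sequence terms: 3, 9, 27, 81, 243
Adding these values together:

363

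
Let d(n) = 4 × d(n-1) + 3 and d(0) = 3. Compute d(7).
Computing step by step:
d(0) = 3
d(1) = 4 × 3 + 3 = 15
d(2) = 4 × 15 + 3 = 63
d(3) = 4 × 63 + 3 = 255
d(4) = 4 × 255 + 3 = 1023
d(5) = 4 × 1023 + 3 = 4095
d(6) = 4 × 4095 + 3 = 16383
d(7) = 4 × 16383 + 3 = 65535

65535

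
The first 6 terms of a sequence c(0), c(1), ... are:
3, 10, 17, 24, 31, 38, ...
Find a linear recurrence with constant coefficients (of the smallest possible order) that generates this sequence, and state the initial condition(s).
Look for the lowest-order linear relation among consecutive terms.
Observation: consecutive differences are constant (= 7).
Check at n=2: 1·10 + 7 = 17. ✓

c(n) = c(n-1) + 7, c(0) = 3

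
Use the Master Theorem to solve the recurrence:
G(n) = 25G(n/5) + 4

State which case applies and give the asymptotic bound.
Master Theorem template: G(n) = a·G(n/b) + f(n).
Here: a=25, b=5, f(n)=4
Compute log_b(a) = log_5(25) = 2.
f(n) = 4 = O(n^(2-ε)) with ε = 2. Case 1: G(n) = Θ(n^log_b(a)) = Θ(n^2).

Case 1: G(n) = Θ(n^2)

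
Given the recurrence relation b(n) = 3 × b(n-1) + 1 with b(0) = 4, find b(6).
Computing step by step:
b(0) = 4
b(1) = 3 × 4 + 1 = 13
b(2) = 3 × 13 + 1 = 40
b(3) = 3 × 40 + 1 = 121
b(4) = 3 × 121 + 1 = 364
b(5) = 3 × 364 + 1 = 1093
b(6) = 3 × 1093 + 1 = 3280

3280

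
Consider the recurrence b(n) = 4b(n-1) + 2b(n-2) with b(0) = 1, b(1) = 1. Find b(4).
Computing the sequence terms:
1, 1, 6, 26, 116

116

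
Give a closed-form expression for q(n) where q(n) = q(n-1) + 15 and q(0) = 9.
Recurrence: q(n) = q(n-1) + 15, initial: q(0) = 9.
Each step adds 15, so q(n) = q(0) + 15n = 15n + 9.

q(n) = 15n + 9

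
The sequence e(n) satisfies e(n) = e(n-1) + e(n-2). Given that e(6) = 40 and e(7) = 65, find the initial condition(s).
Work backwards using e(k) = e(k+2) - e(k+1):
e(5) = e(7) - e(6) = 65 - 40 = 25
e(4) = e(6) - e(5) = 40 - 25 = 15
e(3) = e(5) - e(4) = 25 - 15 = 10
e(2) = e(4) - e(3) = 15 - 10 = 5
e(1) = e(3) - e(2) = 10 - 5 = 5
e(0) = e(2) - e(1) = 5 - 5 = 0

e(0) = 0, e(1) = 5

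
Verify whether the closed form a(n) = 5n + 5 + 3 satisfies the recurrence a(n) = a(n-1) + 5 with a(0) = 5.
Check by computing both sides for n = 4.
From the recurrence with a(0) = 5:
  a(0) = 5, a(1) = 10, a(2) = 15, a(3) = 20, a(4) = 25
  so the recurrence gives a(4) = 25.
From the proposed closed form a(n) = 5n + 5 + 3:
  a(4) = 28.
The recurrence gives 25 but the closed form gives 28, so the closed form does not satisfy the recurrence.

No, the closed form is incorrect.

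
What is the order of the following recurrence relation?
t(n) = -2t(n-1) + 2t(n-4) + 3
The order is the largest lag k for which t(n-k) appears. Here the deepest term is t(n-4) (the 3 term is non-homogeneous and does not affect the order), so the order is 4.

Order 4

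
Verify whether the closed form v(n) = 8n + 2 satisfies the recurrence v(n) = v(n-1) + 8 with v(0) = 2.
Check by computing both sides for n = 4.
From the recurrence with v(0) = 2:
  v(0) = 2, v(1) = 10, v(2) = 18, v(3) = 26, v(4) = 34
  so the recurrence gives v(4) = 34.
From the proposed closed form v(n) = 8n + 2:
  v(4) = 34.
Both sides give 34 at n = 4, and the initial condition(s) match, so the closed form is consistent.

Yes, the closed form is correct.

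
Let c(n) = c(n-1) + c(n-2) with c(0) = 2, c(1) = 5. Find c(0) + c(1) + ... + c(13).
Computing the sequence terms: 2, 5, 7, 12, 19, 31, 50, 81, 131, 212, 343, 555, 898, 1453
Adding these values together:

3799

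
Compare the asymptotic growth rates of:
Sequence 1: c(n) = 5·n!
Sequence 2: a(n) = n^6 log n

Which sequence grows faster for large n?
Comparing growth rates:
Growth-rate hierarchy: log n ≺ any polynomial ≺ any exponential cⁿ (c>1) ≺ n! ≺ nⁿ.
factorial dominates polynomial degree 6 (with log factor) asymptotically.

c(n) grows faster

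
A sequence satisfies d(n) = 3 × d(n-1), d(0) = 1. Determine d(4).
Computing step by step:
d(0) = 1
d(1) = 3 × 1 = 3
d(2) = 3 × 3 = 9
d(3) = 3 × 9 = 27
d(4) = 3 × 27 = 81

81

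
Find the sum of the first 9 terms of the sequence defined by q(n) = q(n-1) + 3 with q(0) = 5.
Computing the sequence terms: 5, 8, 11, 14, 17, 20, 23, 26, 29
Adding these values together:

153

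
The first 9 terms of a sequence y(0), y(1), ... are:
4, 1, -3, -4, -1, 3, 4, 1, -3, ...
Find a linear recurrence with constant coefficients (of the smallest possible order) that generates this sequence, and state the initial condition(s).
Look for the lowest-order linear relation among consecutive terms.
Observation: y(n) - 1·y(n-1) - (-1)·y(n-2) = 0 holds for the shown terms, and no order-1 relation y(n) = α·y(n-1) + β fits.
Check at n=3: 1·-3 + (-1)·1 = -4. ✓

y(n) = y(n-1) - y(n-2), y(0) = 4, y(1) = 1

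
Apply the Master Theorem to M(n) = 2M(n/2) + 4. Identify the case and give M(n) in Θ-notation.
Master Theorem template: M(n) = a·M(n/b) + f(n).
Here: a=2, b=2, f(n)=4
Compute log_b(a) = log_2(2) = 1.
f(n) = 4 = O(n^(1-ε)) with ε = 1. Case 1: M(n) = Θ(n^log_b(a)) = Θ(n).

Case 1: M(n) = Θ(n)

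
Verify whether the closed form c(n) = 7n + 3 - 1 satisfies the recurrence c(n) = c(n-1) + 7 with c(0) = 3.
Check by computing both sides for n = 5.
From the recurrence with c(0) = 3:
  c(0) = 3, c(1) = 10, c(2) = 17, c(3) = 24, c(4) = 31, c(5) = 38
  so the recurrence gives c(5) = 38.
From the proposed closed form c(n) = 7n + 3 - 1:
  c(5) = 37.
The recurrence gives 38 but the closed form gives 37, so the closed form does not satisfy the recurrence.

No, the closed form is incorrect.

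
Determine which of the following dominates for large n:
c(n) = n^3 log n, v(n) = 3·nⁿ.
Comparing growth rates:
Growth-rate hierarchy: log n ≺ any polynomial ≺ any exponential cⁿ (c>1) ≺ n! ≺ nⁿ.
super-exponential nⁿ dominates polynomial degree 3 (with log factor) asymptotically.

v(n) grows faster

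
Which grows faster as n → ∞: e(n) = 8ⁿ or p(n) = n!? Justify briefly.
Comparing growth rates:
Growth-rate hierarchy: log n ≺ any polynomial ≺ any exponential cⁿ (c>1) ≺ n! ≺ nⁿ.
factorial dominates exponential base 8 asymptotically.

p(n) grows faster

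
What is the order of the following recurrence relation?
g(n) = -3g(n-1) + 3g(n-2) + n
The order is the largest lag k for which g(n-k) appears. Here the deepest term is g(n-2) (the n term is non-homogeneous and does not affect the order), so the order is 2.

Order 2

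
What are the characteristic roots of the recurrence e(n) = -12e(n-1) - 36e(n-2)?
Substitute e(n) = rⁿ and divide through by rⁿ⁻²: r² + 12r + 36 = 0
Factor: (r + 6)² = 0, so r = -6 (double root).
General solution: e(n) = (A + Bn)·(-6)ⁿ

Characteristic: r² + 12r + 36 = 0, Roots: r = -6 (double root)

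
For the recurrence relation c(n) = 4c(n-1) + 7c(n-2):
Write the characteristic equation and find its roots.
Substitute c(n) = rⁿ and divide through by rⁿ⁻²: r² - 4r - 7 = 0
Discriminant: 4² + 4·7 = 44, not a perfect square, so by the quadratic formula r = (4 ± √44)/2.
General solution: c(n) = A·r₁ⁿ + B·r₂ⁿ where r₁,r₂ = (4 ± √44)/2

Characteristic: r² - 4r - 7 = 0, Roots: r = (4 ± √44)/2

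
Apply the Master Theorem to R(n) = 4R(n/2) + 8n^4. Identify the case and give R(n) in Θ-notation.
Master Theorem template: R(n) = a·R(n/b) + f(n).
Here: a=4, b=2, f(n)=8n^4
Compute log_b(a) = log_2(4) = 2.
f(n) = 8n^4 = Ω(n^(2+ε)) with ε = 2, and the regularity condition holds (a·f(n/b) = (a/b^4)·f(n) with a/b^4 = 2^-2 < 1). Case 3: R(n) = Θ(f(n)) = Θ(n^4).

Case 3: R(n) = Θ(n^4)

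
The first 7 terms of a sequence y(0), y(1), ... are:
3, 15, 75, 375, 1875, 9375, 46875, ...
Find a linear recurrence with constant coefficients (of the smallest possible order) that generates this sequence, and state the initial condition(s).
Look for the lowest-order linear relation among consecutive terms.
Observation: each term is 5× the previous.
Check at n=2: 5·15 = 75. ✓

y(n) = 5 × y(n-1), y(0) = 3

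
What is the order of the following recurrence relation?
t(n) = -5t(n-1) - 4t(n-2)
The order is the largest lag k for which t(n-k) appears. Here the deepest term is t(n-2), so the order is 2.

Order 2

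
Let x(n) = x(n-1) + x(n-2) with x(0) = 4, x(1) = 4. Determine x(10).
Computing the sequence terms:
4, 4, 8, 12, 20, 32, 52, 84, 136, 220, 356

356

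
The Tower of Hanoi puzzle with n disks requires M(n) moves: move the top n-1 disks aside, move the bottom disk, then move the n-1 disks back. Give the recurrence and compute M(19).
Moving n disks = move the top n-1 disks aside (M(n-1) moves) + move the largest disk (1 move) + move the n-1 disks back on top (M(n-1) moves), so M(n) = 2M(n-1) + 1, with M(1) = 1 (a single disk takes one move).
First terms: 1, 3, 7, 15, 31, 63, … — each is one less than a power of 2. Indeed M(n) + 1 = 2(M(n-1) + 1) with M(1) + 1 = 2, so M(n) + 1 = 2ⁿ and M(n) = 2ⁿ - 1.
Hence M(19) = 2^19 - 1 = 524288 - 1 = 524287.

M(n) = 2M(n-1) + 1, M(1) = 1; M(19) = 524287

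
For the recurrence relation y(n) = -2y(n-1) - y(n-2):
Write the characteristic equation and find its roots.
Substitute y(n) = rⁿ and divide through by rⁿ⁻²: r² + 2r + 1 = 0
Factor: (r + 1)² = 0, so r = -1 (double root).
General solution: y(n) = (A + Bn)·(-1)ⁿ

Characteristic: r² + 2r + 1 = 0, Roots: r = -1 (double root)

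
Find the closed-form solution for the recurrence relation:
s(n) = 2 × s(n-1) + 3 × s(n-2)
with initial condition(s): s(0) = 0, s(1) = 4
Recurrence: s(n) = 2 × s(n-1) + 3 × s(n-2), initial: s(0) = 0, s(1) = 4.
Characteristic equation: r² - 2r - 3 = 0, which factors as (r - 3)(r + 1) = 0, so r = 3, -1. General solution s(n) = A·3ⁿ + B·(-1)ⁿ. From s(0) = 0: A + B = 0. From s(1) = 4: 3A - 1B = 4. Solving gives A = 1, B = -1.

s(n) = 3ⁿ - (-1)ⁿ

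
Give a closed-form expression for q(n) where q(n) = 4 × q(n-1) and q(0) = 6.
Recurrence: q(n) = 4 × q(n-1), initial: q(0) = 6.
Each term is 4 times the previous, so this is geometric with ratio 4. After n steps: q(n) = q(0)·4ⁿ = 6·4ⁿ.

q(n) = 6·4ⁿ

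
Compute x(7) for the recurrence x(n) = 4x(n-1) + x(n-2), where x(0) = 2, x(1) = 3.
Computing the sequence terms:
2, 3, 14, 59, 250, 1059, 4486, 19003

19003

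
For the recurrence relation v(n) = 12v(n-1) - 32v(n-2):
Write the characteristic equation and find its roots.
Substitute v(n) = rⁿ and divide through by rⁿ⁻²: r² - 12r + 32 = 0
Factor: (r - 4)(r - 8) = 0, so r = 4, 8.
General solution: v(n) = A·4ⁿ + B·8ⁿ

Characteristic: r² - 12r + 32 = 0, Roots: r = 4, 8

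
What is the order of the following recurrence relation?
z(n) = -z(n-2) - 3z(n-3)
The order is the largest lag k for which z(n-k) appears. Here the deepest term is z(n-3), so the order is 3.

Order 3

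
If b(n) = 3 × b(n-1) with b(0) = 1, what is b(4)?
Computing step by step:
b(0) = 1
b(1) = 3 × 1 = 3
b(2) = 3 × 3 = 9
b(3) = 3 × 9 = 27
b(4) = 3 × 27 = 81

81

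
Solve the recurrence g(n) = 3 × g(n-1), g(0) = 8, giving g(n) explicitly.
Recurrence: g(n) = 3 × g(n-1), initial: g(0) = 8.
Each term is 3 times the previous, so this is geometric with ratio 3. After n steps: g(n) = g(0)·3ⁿ = 8·3ⁿ.

g(n) = 8·3ⁿ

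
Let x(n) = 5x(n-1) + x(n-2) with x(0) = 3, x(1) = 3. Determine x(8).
Computing the sequence terms:
3, 3, 18, 93, 483, 2508, 13023, 67623, 351138

351138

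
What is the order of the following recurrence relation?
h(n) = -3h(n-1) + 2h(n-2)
The order is the largest lag k for which h(n-k) appears. Here the deepest term is h(n-2), so the order is 2.

Order 2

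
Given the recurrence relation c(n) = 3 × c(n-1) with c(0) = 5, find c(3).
Computing step by step:
c(0) = 5
c(1) = 3 × 5 = 15
c(2) = 3 × 15 = 45
c(3) = 3 × 45 = 135

135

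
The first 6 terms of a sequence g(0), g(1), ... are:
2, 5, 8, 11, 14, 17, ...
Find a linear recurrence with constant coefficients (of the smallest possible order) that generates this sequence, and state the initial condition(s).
Look for the lowest-order linear relation among consecutive terms.
Observation: consecutive differences are constant (= 3).
Check at n=2: 1·5 + 3 = 8. ✓

g(n) = g(n-1) + 3, g(0) = 2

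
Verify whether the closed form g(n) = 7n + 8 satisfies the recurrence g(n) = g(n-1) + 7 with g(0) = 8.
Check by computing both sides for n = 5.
From the recurrence with g(0) = 8:
  g(0) = 8, g(1) = 15, g(2) = 22, g(3) = 29, g(4) = 36, g(5) = 43
  so the recurrence gives g(5) = 43.
From the proposed closed form g(n) = 7n + 8:
  g(5) = 43.
Both sides give 43 at n = 5, and the initial condition(s) match, so the closed form is consistent.

Yes, the closed form is correct.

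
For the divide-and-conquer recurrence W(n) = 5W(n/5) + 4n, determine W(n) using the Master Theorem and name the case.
Master Theorem template: W(n) = a·W(n/b) + f(n).
Here: a=5, b=5, f(n)=4n
Compute log_b(a) = log_5(5) = 1.
f(n) = 4n = Θ(n). Case 2: W(n) = Θ(n log n).

Case 2: W(n) = Θ(n log n)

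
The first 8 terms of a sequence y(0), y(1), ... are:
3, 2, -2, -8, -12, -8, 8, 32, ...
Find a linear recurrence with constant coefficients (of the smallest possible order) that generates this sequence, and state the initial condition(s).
Look for the lowest-order linear relation among consecutive terms.
Observation: y(n) - 2·y(n-1) - (-2)·y(n-2) = 0 holds for the shown terms, and no order-1 relation y(n) = α·y(n-1) + β fits.
Check at n=3: 2·-2 + (-2)·2 = -8. ✓

y(n) = 2y(n-1) - 2y(n-2), y(0) = 3, y(1) = 2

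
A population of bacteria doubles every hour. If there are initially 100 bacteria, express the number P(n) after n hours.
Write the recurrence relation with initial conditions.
Each hour multiplies the count by 2, so the count after n hours depends only on the count after n-1 hours: P(n) = 2 × P(n-1). The starting count gives P(0) = 100.
Unrolling n times gives the closed form P(n) = 100 × 2ⁿ.

P(n) = 2 × P(n-1), P(0) = 100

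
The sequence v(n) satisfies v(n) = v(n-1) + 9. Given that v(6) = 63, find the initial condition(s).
v(6) = v(0) + 6·9, so v(0) = 63 - 54 = 9.

v(0) = 9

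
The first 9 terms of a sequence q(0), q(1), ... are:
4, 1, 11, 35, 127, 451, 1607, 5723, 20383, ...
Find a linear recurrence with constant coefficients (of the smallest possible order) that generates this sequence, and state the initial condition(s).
Look for the lowest-order linear relation among consecutive terms.
Observation: q(n) - 3·q(n-1) - (2)·q(n-2) = 0 holds for the shown terms, and no order-1 relation q(n) = α·q(n-1) + β fits.
Check at n=3: 3·11 + (2)·1 = 35. ✓

q(n) = 3q(n-1) + 2q(n-2), q(0) = 4, q(1) = 1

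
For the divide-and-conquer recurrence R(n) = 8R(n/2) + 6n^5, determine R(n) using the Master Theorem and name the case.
Master Theorem template: R(n) = a·R(n/b) + f(n).
Here: a=8, b=2, f(n)=6n^5
Compute log_b(a) = log_2(8) = 3.
f(n) = 6n^5 = Ω(n^(3+ε)) with ε = 2, and the regularity condition holds (a·f(n/b) = (a/b^5)·f(n) with a/b^5 = 2^-2 < 1). Case 3: R(n) = Θ(f(n)) = Θ(n^5).

Case 3: R(n) = Θ(n^5)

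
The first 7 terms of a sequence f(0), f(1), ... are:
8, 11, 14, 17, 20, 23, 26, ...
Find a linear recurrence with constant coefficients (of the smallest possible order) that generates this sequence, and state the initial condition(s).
Look for the lowest-order linear relation among consecutive terms.
Observation: consecutive differences are constant (= 3).
Check at n=2: 1·11 + 3 = 14. ✓

f(n) = f(n-1) + 3, f(0) = 8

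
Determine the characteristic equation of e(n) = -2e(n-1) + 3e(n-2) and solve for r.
Substitute e(n) = rⁿ and divide through by rⁿ⁻²: r² + 2r - 3 = 0
Factor: (r + 3)(r - 1) = 0, so r = -3, 1.
General solution: e(n) = A·(-3)ⁿ + B·1ⁿ

Characteristic: r² + 2r - 3 = 0, Roots: r = -3, 1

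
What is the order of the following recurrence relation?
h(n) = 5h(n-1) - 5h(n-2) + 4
The order is the largest lag k for which h(n-k) appears. Here the deepest term is h(n-2) (the 4 term is non-homogeneous and does not affect the order), so the order is 2.

Order 2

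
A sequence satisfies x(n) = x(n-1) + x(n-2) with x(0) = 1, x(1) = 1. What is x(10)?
Computing the sequence terms:
1, 1, 2, 3, 5, 8, 13, 21, 34, 55, 89

89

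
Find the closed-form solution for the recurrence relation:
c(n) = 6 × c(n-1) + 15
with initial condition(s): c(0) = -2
Recurrence: c(n) = 6 × c(n-1) + 15, initial: c(0) = -2.
Try c(n) = A·6ⁿ + C. Substituting: A·6ⁿ + C = 6(A·6ⁿ⁻¹ + C) + 15 = A·6ⁿ + 6C + 15, so C = 6C + 15, giving C = -3. Then c(0) = A - 3 = -2 gives A = 1.

c(n) = 6ⁿ - 3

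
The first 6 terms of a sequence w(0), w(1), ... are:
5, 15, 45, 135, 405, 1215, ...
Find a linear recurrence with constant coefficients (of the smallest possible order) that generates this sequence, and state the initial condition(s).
Look for the lowest-order linear relation among consecutive terms.
Observation: each term is 3× the previous.
Check at n=2: 3·15 = 45. ✓

w(n) = 3 × w(n-1), w(0) = 5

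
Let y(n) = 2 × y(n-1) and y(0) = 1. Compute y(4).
Computing step by step:
y(0) = 1
y(1) = 2 × 1 = 2
y(2) = 2 × 2 = 4
y(3) = 2 × 4 = 8
y(4) = 2 × 8 = 16

16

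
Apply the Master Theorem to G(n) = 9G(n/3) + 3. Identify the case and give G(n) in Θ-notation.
Master Theorem template: G(n) = a·G(n/b) + f(n).
Here: a=9, b=3, f(n)=3
Compute log_b(a) = log_3(9) = 2.
f(n) = 3 = O(n^(2-ε)) with ε = 2. Case 1: G(n) = Θ(n^log_b(a)) = Θ(n^2).

Case 1: G(n) = Θ(n^2)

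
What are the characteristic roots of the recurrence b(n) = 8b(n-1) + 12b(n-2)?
Substitute b(n) = rⁿ and divide through by rⁿ⁻²: r² - 8r - 12 = 0
Discriminant: 8² + 4·12 = 112, not a perfect square, so by the quadratic formula r = (8 ± √112)/2.
General solution: b(n) = A·r₁ⁿ + B·r₂ⁿ where r₁,r₂ = (8 ± √112)/2

Characteristic: r² - 8r - 12 = 0, Roots: r = (8 ± √112)/2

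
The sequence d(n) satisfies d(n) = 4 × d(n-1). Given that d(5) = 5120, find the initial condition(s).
In general d(n) = 4ⁿ · d(0). At n = 5: d(0) = d(5) / 4^5 = 5120 / 1024 = 5.

d(0) = 5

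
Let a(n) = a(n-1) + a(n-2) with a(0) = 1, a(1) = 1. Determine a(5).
Computing the sequence terms:
1, 1, 2, 3, 5, 8

8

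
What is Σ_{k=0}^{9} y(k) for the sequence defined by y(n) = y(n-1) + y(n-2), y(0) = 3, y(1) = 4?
Computing the sequence terms: 3, 4, 7, 11, 18, 29, 47, 76, 123, 199
Adding these values together:

517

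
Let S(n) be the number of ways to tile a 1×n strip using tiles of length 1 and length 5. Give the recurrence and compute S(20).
Condition on the last tile: it has length 1 (leaving a 1×(n-1) strip) or length 5 (leaving a 1×(n-5) strip), so S(n) = S(n-1) + S(n-5) (order-5 linear recurrence).
For 0 ≤ i < 5 only unit tiles fit, so S(i) = 1.
Iterating the recurrence: S(5) = 2, S(6) = 3, S(7) = 4, S(8) = 5, S(9) = 6, S(10) = 8, S(11) = 11, S(12) = 15, S(13) = 20, S(14) = 26, S(15) = 34, S(16) = 45, S(17) = 60, S(18) = 80, S(19) = 106, S(20) = 140.

S(n) = S(n-1) + S(n-5), with S(i) = 1 for 0 ≤ i < 5; S(20) = 140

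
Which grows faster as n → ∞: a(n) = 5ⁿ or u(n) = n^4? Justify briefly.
Comparing growth rates:
Growth-rate hierarchy: log n ≺ any polynomial ≺ any exponential cⁿ (c>1) ≺ n! ≺ nⁿ.
exponential base 5 dominates polynomial degree 4 asymptotically.

a(n) grows faster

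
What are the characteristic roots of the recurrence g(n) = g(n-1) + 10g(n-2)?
Substitute g(n) = rⁿ and divide through by rⁿ⁻²: r² - r - 10 = 0
Discriminant: 1² + 4·10 = 41, not a perfect square, so by the quadratic formula r = (1 ± √41)/2.
General solution: g(n) = A·r₁ⁿ + B·r₂ⁿ where r₁,r₂ = (1 ± √41)/2

Characteristic: r² - r - 10 = 0, Roots: r = (1 ± √41)/2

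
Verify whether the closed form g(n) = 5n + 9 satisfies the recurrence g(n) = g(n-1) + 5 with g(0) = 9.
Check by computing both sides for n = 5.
From the recurrence with g(0) = 9:
  g(0) = 9, g(1) = 14, g(2) = 19, g(3) = 24, g(4) = 29, g(5) = 34
  so the recurrence gives g(5) = 34.
From the proposed closed form g(n) = 5n + 9:
  g(5) = 34.
Both sides give 34 at n = 5, and the initial condition(s) match, so the closed form is consistent.

Yes, the closed form is correct.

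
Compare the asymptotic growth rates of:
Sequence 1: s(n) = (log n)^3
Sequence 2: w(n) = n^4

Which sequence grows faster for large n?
Comparing growth rates:
Growth-rate hierarchy: log n ≺ any polynomial ≺ any exponential cⁿ (c>1) ≺ n! ≺ nⁿ.
polynomial degree 4 dominates polylogarithmic (log n)^3 asymptotically.

w(n) grows faster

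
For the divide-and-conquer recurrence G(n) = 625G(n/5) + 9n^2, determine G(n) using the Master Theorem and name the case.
Master Theorem template: G(n) = a·G(n/b) + f(n).
Here: a=625, b=5, f(n)=9n^2
Compute log_b(a) = log_5(625) = 4.
f(n) = 9n^2 = O(n^(4-ε)) with ε = 2. Case 1: G(n) = Θ(n^log_b(a)) = Θ(n^4).

Case 1: G(n) = Θ(n^4)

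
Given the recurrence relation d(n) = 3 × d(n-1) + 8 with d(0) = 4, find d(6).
Computing step by step:
d(0) = 4
d(1) = 3 × 4 + 8 = 20
d(2) = 3 × 20 + 8 = 68
d(3) = 3 × 68 + 8 = 212
d(4) = 3 × 212 + 8 = 644
d(5) = 3 × 644 + 8 = 1940
d(6) = 3 × 1940 + 8 = 5828

5828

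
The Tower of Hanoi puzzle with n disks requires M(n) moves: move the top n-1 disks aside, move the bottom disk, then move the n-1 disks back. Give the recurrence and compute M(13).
Moving n disks = move the top n-1 disks aside (M(n-1) moves) + move the largest disk (1 move) + move the n-1 disks back on top (M(n-1) moves), so M(n) = 2M(n-1) + 1, with M(1) = 1 (a single disk takes one move).
First terms: 1, 3, 7, 15, 31, 63, … — each is one less than a power of 2. Indeed M(n) + 1 = 2(M(n-1) + 1) with M(1) + 1 = 2, so M(n) + 1 = 2ⁿ and M(n) = 2ⁿ - 1.
Hence M(13) = 2^13 - 1 = 8192 - 1 = 8191.

M(n) = 2M(n-1) + 1, M(1) = 1; M(13) = 8191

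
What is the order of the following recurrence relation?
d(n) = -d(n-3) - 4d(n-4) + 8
The order is the largest lag k for which d(n-k) appears. Here the deepest term is d(n-4) (the 8 term is non-homogeneous and does not affect the order), so the order is 4.

Order 4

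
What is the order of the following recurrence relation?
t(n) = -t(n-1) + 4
The order is the largest lag k for which t(n-k) appears. Here the deepest term is t(n-1) (the 4 term is non-homogeneous and does not affect the order), so the order is 1.

Order 1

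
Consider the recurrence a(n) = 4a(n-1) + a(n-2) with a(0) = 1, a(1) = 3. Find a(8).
Computing the sequence terms:
1, 3, 13, 55, 233, 987, 4181, 17711, 75025

75025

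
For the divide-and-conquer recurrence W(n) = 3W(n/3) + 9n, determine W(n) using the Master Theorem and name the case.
Master Theorem template: W(n) = a·W(n/b) + f(n).
Here: a=3, b=3, f(n)=9n
Compute log_b(a) = log_3(3) = 1.
f(n) = 9n = Θ(n). Case 2: W(n) = Θ(n log n).

Case 2: W(n) = Θ(n log n)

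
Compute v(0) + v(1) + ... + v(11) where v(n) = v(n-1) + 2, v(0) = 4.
Computing the sequence terms: 4, 6, 8, 10, 12, 14, 16, 18, 20, 22, 24, 26
Adding these values together:

180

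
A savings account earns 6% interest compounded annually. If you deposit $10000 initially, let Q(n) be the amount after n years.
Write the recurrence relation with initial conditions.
Each year the balance grows by 6%, i.e. is multiplied by 1 + 6/100 = 1.06, so Q(n) = 1.06 × Q(n-1). The initial deposit gives Q(0) = 10000.
Unrolling gives the closed form Q(n) = 10000 × (1.06)ⁿ.

Q(n) = 1.06 × Q(n-1), Q(0) = 10000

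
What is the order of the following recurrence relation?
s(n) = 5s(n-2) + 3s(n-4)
The order is the largest lag k for which s(n-k) appears. Here the deepest term is s(n-4), so the order is 4.

Order 4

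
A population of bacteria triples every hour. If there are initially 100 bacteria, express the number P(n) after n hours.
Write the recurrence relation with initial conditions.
Each hour multiplies the count by 3, so the count after n hours depends only on the count after n-1 hours: P(n) = 3 × P(n-1). The starting count gives P(0) = 100.
Unrolling n times gives the closed form P(n) = 100 × 3ⁿ.

P(n) = 3 × P(n-1), P(0) = 100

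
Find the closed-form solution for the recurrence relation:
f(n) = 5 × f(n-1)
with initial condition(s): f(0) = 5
Recurrence: f(n) = 5 × f(n-1), initial: f(0) = 5.
Each term is 5 times the previous, so this is geometric with ratio 5. After n steps: f(n) = f(0)·5ⁿ = 5·5ⁿ.

f(n) = 5·5ⁿ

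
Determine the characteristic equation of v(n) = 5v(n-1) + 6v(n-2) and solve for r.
Substitute v(n) = rⁿ and divide through by rⁿ⁻²: r² - 5r - 6 = 0
Factor: (r + 1)(r - 6) = 0, so r = -1, 6.
General solution: v(n) = A·(-1)ⁿ + B·6ⁿ

Characteristic: r² - 5r - 6 = 0, Roots: r = -1, 6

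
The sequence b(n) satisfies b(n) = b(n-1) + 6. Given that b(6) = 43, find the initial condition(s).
b(6) = b(0) + 6·6, so b(0) = 43 - 36 = 7.

b(0) = 7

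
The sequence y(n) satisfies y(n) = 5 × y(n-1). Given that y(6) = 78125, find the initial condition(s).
In general y(n) = 5ⁿ · y(0). At n = 6: y(0) = y(6) / 5^6 = 78125 / 15625 = 5.

y(0) = 5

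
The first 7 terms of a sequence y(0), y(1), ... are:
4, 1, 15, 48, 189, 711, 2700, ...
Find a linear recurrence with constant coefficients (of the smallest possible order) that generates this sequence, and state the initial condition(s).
Look for the lowest-order linear relation among consecutive terms.
Observation: y(n) - 3·y(n-1) - (3)·y(n-2) = 0 holds for the shown terms, and no order-1 relation y(n) = α·y(n-1) + β fits.
Check at n=3: 3·15 + (3)·1 = 48. ✓

y(n) = 3y(n-1) + 3y(n-2), y(0) = 4, y(1) = 1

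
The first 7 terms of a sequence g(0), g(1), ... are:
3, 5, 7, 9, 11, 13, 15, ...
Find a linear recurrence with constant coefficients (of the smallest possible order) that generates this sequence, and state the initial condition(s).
Look for the lowest-order linear relation among consecutive terms.
Observation: consecutive differences are constant (= 2).
Check at n=2: 1·5 + 2 = 7. ✓

g(n) = g(n-1) + 2, g(0) = 3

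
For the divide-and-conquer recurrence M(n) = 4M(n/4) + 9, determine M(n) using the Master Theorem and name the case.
Master Theorem template: M(n) = a·M(n/b) + f(n).
Here: a=4, b=4, f(n)=9
Compute log_b(a) = log_4(4) = 1.
f(n) = 9 = O(n^(1-ε)) with ε = 1. Case 1: M(n) = Θ(n^log_b(a)) = Θ(n).

Case 1: M(n) = Θ(n)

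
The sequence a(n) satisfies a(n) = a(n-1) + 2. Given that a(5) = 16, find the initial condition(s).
a(5) = a(0) + 5·2, so a(0) = 16 - 10 = 6.

a(0) = 6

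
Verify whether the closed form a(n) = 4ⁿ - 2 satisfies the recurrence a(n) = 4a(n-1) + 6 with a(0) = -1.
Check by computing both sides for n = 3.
From the recurrence with a(0) = -1:
  a(0) = -1, a(1) = 2, a(2) = 14, a(3) = 62
  so the recurrence gives a(3) = 62.
From the proposed closed form a(n) = 4ⁿ - 2:
  a(3) = 62.
Both sides give 62 at n = 3, and the initial condition(s) match, so the closed form is consistent.

Yes, the closed form is correct.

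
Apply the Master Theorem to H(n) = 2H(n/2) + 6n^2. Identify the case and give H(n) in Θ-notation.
Master Theorem template: H(n) = a·H(n/b) + f(n).
Here: a=2, b=2, f(n)=6n^2
Compute log_b(a) = log_2(2) = 1.
f(n) = 6n^2 = Ω(n^(1+ε)) with ε = 1, and the regularity condition holds (a·f(n/b) = (a/b^2)·f(n) with a/b^2 = 2^-1 < 1). Case 3: H(n) = Θ(f(n)) = Θ(n^2).

Case 3: H(n) = Θ(n^2)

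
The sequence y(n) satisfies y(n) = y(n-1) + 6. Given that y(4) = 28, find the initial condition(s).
y(4) = y(0) + 4·6, so y(0) = 28 - 24 = 4.

y(0) = 4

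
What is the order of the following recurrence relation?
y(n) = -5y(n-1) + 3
The order is the largest lag k for which y(n-k) appears. Here the deepest term is y(n-1) (the 3 term is non-homogeneous and does not affect the order), so the order is 1.

Order 1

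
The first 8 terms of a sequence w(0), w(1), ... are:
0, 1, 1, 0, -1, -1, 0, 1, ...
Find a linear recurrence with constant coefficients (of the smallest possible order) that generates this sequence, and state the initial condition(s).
Look for the lowest-order linear relation among consecutive terms.
Observation: w(n) - 1·w(n-1) - (-1)·w(n-2) = 0 holds for the shown terms, and no order-1 relation w(n) = α·w(n-1) + β fits.
Check at n=3: 1·1 + (-1)·1 = 0. ✓

w(n) = w(n-1) - w(n-2), w(0) = 0, w(1) = 1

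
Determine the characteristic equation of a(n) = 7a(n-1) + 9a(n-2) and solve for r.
Substitute a(n) = rⁿ and divide through by rⁿ⁻²: r² - 7r - 9 = 0
Discriminant: 7² + 4·9 = 85, not a perfect square, so by the quadratic formula r = (7 ± √85)/2.
General solution: a(n) = A·r₁ⁿ + B·r₂ⁿ where r₁,r₂ = (7 ± √85)/2

Characteristic: r² - 7r - 9 = 0, Roots: r = (7 ± √85)/2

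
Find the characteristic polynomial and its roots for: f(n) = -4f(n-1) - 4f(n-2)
Substitute f(n) = rⁿ and divide through by rⁿ⁻²: r² + 4r + 4 = 0
Factor: (r + 2)² = 0, so r = -2 (double root).
General solution: f(n) = (A + Bn)·(-2)ⁿ

Characteristic: r² + 4r + 4 = 0, Roots: r = -2 (double root)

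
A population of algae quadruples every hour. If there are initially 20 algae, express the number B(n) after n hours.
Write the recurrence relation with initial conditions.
Each hour multiplies the count by 4, so the count after n hours depends only on the count after n-1 hours: B(n) = 4 × B(n-1). The starting count gives B(0) = 20.
Unrolling n times gives the closed form B(n) = 20 × 4ⁿ.

B(n) = 4 × B(n-1), B(0) = 20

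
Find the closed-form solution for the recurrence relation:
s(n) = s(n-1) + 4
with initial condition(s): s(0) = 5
Recurrence: s(n) = s(n-1) + 4, initial: s(0) = 5.
Each step adds 4, so s(n) = s(0) + 4n = 4n + 5.

s(n) = 4n + 5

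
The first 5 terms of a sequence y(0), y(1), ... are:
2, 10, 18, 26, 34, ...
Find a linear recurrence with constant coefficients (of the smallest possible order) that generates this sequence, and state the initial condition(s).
Look for the lowest-order linear relation among consecutive terms.
Observation: consecutive differences are constant (= 8).
Check at n=2: 1·10 + 8 = 18. ✓

y(n) = y(n-1) + 8, y(0) = 2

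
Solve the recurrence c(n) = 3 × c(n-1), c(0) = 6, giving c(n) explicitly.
Recurrence: c(n) = 3 × c(n-1), initial: c(0) = 6.
Each term is 3 times the previous, so this is geometric with ratio 3. After n steps: c(n) = c(0)·3ⁿ = 6·3ⁿ.

c(n) = 6·3ⁿ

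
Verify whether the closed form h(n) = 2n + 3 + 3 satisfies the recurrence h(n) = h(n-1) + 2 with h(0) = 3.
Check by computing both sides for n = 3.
From the recurrence with h(0) = 3:
  h(0) = 3, h(1) = 5, h(2) = 7, h(3) = 9
  so the recurrence gives h(3) = 9.
From the proposed closed form h(n) = 2n + 3 + 3:
  h(3) = 12.
The recurrence gives 9 but the closed form gives 12, so the closed form does not satisfy the recurrence.

No, the closed form is incorrect.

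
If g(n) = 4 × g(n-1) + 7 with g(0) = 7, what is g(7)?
Computing step by step:
g(0) = 7
g(1) = 4 × 7 + 7 = 35
g(2) = 4 × 35 + 7 = 147
g(3) = 4 × 147 + 7 = 595
g(4) = 4 × 595 + 7 = 2387
g(5) = 4 × 2387 + 7 = 9555
g(6) = 4 × 9555 + 7 = 38227
g(7) = 4 × 38227 + 7 = 152915

152915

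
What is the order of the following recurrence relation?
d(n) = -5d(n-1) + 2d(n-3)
The order is the largest lag k for which d(n-k) appears. Here the deepest term is d(n-3), so the order is 3.

Order 3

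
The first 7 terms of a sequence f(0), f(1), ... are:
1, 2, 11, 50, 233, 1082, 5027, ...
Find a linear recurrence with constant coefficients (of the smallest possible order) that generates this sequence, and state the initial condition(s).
Look for the lowest-order linear relation among consecutive terms.
Observation: f(n) - 4·f(n-1) - (3)·f(n-2) = 0 holds for the shown terms, and no order-1 relation f(n) = α·f(n-1) + β fits.
Check at n=3: 4·11 + (3)·2 = 50. ✓

f(n) = 4f(n-1) + 3f(n-2), f(0) = 1, f(1) = 2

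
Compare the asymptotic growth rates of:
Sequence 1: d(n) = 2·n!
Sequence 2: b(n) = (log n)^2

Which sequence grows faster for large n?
Comparing growth rates:
Growth-rate hierarchy: log n ≺ any polynomial ≺ any exponential cⁿ (c>1) ≺ n! ≺ nⁿ.
factorial dominates polylogarithmic (log n)^2 asymptotically.

d(n) grows faster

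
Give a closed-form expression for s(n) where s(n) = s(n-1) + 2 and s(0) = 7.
Recurrence: s(n) = s(n-1) + 2, initial: s(0) = 7.
Each step adds 2, so s(n) = s(0) + 2n = 2n + 7.

s(n) = 2n + 7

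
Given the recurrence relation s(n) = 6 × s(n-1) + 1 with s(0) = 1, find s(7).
Computing step by step:
s(0) = 1
s(1) = 6 × 1 + 1 = 7
s(2) = 6 × 7 + 1 = 43
s(3) = 6 × 43 + 1 = 259
s(4) = 6 × 259 + 1 = 1555
s(5) = 6 × 1555 + 1 = 9331
s(6) = 6 × 9331 + 1 = 55987
s(7) = 6 × 55987 + 1 = 335923

335923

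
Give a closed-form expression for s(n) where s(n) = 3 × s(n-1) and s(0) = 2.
Recurrence: s(n) = 3 × s(n-1), initial: s(0) = 2.
Each term is 3 times the previous, so this is geometric with ratio 3. After n steps: s(n) = s(0)·3ⁿ = 2·3ⁿ.

s(n) = 2·3ⁿ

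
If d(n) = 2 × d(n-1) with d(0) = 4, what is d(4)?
Computing step by step:
d(0) = 4
d(1) = 2 × 4 = 8
d(2) = 2 × 8 = 16
d(3) = 2 × 16 = 32
d(4) = 2 × 32 = 64

64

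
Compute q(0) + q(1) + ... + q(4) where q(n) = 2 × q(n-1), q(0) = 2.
Computing the sequence terms: 2, 4, 8, 16, 32
Adding these values together:

62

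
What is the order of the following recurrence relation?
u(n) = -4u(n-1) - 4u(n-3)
The order is the largest lag k for which u(n-k) appears. Here the deepest term is u(n-3), so the order is 3.

Order 3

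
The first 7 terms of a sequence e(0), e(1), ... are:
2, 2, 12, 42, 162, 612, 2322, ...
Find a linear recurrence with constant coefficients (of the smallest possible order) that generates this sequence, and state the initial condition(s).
Look for the lowest-order linear relation among consecutive terms.
Observation: e(n) - 3·e(n-1) - (3)·e(n-2) = 0 holds for the shown terms, and no order-1 relation e(n) = α·e(n-1) + β fits.
Check at n=3: 3·12 + (3)·2 = 42. ✓

e(n) = 3e(n-1) + 3e(n-2), e(0) = 2, e(1) = 2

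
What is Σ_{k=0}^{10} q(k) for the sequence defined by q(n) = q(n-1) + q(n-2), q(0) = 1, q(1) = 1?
Computing the sequence terms: 1, 1, 2, 3, 5, 8, 13, 21, 34, 55, 89
Adding these values together:

232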